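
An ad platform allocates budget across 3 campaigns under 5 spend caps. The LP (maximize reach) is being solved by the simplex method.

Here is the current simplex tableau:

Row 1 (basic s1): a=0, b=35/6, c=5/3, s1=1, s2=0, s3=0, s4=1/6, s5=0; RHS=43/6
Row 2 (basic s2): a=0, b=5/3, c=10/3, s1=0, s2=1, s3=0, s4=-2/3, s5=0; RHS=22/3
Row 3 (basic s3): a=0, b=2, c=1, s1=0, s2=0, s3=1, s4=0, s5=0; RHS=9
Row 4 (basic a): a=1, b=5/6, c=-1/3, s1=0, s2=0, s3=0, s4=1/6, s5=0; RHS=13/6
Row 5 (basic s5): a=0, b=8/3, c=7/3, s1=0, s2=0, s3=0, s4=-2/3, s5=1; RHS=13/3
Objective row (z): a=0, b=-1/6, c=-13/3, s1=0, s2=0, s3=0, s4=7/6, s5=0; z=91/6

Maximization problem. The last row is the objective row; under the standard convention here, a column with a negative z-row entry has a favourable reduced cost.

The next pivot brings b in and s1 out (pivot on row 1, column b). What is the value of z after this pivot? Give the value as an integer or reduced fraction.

538/35

Minimum ratio for b: (43/6)/(35/6) = 43/35.
z changes by −(z-row coeff of b)·ratio = −(-1/6)·(43/35) = 43/210.
New z = 91/6 + (43/210) = 538/35.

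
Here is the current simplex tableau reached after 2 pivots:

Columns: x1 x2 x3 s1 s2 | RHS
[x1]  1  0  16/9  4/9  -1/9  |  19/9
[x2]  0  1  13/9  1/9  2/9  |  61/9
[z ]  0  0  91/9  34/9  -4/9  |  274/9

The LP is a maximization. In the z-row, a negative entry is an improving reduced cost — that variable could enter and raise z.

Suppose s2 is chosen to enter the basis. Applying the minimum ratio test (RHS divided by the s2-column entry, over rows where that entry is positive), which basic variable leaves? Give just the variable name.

x2

Ratios: row 1 (x1): entry -1/9 ≤ 0, skip; row 2 (x2): (61/9)/(2/9) = 61/2.
Minimum ratio 61/2 is in the x2 row, so x2 leaves.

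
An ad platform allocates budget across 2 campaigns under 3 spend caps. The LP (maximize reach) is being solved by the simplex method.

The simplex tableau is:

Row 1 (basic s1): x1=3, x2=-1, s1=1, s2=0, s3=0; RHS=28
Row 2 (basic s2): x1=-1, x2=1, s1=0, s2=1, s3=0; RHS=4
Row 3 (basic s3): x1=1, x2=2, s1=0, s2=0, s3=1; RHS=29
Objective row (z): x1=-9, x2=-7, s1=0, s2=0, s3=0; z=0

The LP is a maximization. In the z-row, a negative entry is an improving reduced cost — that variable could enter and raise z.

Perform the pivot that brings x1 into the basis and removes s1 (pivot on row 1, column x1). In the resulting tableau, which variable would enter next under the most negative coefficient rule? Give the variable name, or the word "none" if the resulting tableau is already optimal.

x2

Pivot element 3. New z-row = old z-row − (-9)·(row 1/3).
Updated z-row coefficients: x1: 0, x2: -10, s1: 3, s2: 0, s3: 0.
The most negative is -10 in column x2, so x2 would enter next.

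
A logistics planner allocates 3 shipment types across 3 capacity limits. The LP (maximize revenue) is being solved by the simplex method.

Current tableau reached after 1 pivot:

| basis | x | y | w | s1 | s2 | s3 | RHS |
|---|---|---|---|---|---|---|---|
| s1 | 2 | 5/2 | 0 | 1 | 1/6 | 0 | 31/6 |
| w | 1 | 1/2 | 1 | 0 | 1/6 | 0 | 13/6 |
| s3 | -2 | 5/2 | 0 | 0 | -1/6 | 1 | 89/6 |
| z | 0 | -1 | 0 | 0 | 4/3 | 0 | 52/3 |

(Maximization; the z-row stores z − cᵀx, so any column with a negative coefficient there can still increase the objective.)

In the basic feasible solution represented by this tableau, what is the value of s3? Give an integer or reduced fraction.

89/6

s3 is basic (row 3); its value is the RHS of that row: 89/6.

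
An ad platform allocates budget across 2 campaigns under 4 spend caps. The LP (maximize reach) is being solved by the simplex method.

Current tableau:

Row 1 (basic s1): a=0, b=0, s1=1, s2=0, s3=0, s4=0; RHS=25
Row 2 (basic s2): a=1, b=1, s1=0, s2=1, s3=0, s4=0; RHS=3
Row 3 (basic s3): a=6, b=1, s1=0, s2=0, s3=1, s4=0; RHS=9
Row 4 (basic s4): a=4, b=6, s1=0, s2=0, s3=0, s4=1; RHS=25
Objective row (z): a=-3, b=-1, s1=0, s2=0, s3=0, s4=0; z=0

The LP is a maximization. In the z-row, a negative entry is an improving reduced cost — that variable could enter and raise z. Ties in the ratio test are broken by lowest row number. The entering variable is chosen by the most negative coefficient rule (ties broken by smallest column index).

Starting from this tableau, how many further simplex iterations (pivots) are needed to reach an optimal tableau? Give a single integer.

2

pivot: a in, s3 out → z = 9/2
pivot: b in, s2 out → z = 27/5
No improving column remains; optimal.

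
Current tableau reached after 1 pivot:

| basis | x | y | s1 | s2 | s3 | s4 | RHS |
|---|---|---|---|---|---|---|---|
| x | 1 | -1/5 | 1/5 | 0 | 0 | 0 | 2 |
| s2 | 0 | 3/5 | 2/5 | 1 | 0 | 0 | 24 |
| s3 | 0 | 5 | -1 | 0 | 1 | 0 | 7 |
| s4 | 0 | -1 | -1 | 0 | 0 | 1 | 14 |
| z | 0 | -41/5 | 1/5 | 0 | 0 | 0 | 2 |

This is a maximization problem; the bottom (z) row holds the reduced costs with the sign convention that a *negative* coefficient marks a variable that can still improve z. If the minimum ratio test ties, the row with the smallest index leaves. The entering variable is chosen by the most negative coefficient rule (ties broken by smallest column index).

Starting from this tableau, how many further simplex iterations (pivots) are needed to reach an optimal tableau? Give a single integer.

2

pivot: y in, s3 out → z = 337/25
pivot: s1 in, x out → z = 34
No improving column remains; optimal.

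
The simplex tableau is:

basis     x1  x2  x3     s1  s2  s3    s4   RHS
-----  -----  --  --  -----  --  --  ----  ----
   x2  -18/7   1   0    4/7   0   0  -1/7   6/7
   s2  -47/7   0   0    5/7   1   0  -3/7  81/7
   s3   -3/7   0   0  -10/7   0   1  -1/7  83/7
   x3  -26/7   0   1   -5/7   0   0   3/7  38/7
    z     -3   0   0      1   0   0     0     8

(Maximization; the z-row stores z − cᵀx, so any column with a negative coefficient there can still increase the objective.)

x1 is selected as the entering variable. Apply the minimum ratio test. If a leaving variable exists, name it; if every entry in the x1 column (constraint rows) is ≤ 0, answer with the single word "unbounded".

unbounded

x1-column entries: row 1: -18/7, row 2: -47/7, row 3: -3/7, row 4: -26/7. All ≤ 0, so x1 can increase without bound; the LP is unbounded in this direction.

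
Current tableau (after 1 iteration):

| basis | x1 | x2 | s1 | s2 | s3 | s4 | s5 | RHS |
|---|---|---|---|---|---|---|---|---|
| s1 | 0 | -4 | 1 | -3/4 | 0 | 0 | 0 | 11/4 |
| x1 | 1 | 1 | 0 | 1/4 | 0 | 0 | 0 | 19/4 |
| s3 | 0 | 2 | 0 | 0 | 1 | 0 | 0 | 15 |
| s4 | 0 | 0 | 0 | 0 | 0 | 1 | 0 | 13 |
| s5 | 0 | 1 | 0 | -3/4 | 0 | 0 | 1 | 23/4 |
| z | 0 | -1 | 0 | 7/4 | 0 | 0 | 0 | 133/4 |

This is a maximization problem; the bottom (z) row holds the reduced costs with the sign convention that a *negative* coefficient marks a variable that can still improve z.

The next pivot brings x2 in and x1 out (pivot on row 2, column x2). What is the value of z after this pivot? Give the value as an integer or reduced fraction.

Minimum ratio for x2: (19/4)/1 = 19/4.
z changes by −(z-row coeff of x2)·ratio = −(-1)·(19/4) = 19/4.
New z = 133/4 + (19/4) = 38.

38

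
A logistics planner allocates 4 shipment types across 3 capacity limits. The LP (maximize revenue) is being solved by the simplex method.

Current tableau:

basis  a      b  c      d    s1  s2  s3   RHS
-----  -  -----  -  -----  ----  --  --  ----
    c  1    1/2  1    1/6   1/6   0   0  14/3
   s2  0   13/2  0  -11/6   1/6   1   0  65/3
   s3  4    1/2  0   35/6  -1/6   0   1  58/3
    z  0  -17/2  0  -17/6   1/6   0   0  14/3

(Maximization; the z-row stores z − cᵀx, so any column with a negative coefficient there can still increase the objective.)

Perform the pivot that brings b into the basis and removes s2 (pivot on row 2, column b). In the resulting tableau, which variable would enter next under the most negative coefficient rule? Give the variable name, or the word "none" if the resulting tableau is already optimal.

d

Pivot element 13/2. New z-row = old z-row − (-17/2)·(row 2/(13/2)).
Updated z-row coefficients: a: 0, b: 0, c: 0, d: -68/13, s1: 5/13, s2: 17/13, s3: 0.
The most negative is -68/13 in column d, so d would enter next.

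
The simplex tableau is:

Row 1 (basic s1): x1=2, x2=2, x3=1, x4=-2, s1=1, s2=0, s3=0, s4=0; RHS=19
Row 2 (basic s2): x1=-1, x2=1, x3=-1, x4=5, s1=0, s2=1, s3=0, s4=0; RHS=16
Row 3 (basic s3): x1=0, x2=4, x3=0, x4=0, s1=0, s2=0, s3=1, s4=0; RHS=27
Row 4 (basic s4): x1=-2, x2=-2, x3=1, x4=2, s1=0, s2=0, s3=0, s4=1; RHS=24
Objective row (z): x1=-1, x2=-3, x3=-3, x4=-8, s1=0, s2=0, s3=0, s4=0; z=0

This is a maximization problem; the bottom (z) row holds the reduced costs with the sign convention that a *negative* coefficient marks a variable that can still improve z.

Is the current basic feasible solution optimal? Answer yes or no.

Column x1 has objective-row coefficient -1, which is negative; an improving pivot exists, so not yet optimal.

no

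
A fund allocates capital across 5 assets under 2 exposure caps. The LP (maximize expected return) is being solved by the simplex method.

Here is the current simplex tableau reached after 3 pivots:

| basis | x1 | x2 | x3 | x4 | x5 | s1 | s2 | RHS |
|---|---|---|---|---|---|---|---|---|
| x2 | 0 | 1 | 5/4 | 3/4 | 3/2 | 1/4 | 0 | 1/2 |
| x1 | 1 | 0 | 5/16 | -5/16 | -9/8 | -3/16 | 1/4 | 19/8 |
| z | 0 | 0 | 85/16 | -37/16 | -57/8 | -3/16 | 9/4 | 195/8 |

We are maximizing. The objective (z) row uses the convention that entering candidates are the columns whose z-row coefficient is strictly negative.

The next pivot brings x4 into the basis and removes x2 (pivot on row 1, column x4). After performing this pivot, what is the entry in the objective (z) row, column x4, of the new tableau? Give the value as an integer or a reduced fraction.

0

Pivot element is row 1, column x4: 3/4.
Normalize row 1: new (row 1, x4) = (3/4)/(3/4) = 1.
z-row ← z-row − (-37/16)·(new row 1): -37/16 − (-37/16)·1 = 0.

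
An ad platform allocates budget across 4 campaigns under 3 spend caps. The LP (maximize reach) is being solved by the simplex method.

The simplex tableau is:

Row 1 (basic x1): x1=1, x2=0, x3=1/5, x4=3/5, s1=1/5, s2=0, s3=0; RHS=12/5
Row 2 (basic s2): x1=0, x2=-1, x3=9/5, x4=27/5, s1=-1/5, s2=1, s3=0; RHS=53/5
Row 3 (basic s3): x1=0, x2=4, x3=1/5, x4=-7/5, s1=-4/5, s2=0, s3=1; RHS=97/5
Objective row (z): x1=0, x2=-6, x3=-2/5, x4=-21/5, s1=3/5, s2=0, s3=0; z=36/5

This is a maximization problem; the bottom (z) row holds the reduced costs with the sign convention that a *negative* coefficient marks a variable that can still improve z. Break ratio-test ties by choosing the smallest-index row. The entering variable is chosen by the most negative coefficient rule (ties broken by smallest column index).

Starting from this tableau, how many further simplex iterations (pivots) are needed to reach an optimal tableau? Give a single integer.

pivot: x2 in, s3 out → z = 363/10
pivot: x4 in, s2 out → z = 5613/101
pivot: s1 in, x1 out → z = 1452/25
No improving column remains; optimal.

3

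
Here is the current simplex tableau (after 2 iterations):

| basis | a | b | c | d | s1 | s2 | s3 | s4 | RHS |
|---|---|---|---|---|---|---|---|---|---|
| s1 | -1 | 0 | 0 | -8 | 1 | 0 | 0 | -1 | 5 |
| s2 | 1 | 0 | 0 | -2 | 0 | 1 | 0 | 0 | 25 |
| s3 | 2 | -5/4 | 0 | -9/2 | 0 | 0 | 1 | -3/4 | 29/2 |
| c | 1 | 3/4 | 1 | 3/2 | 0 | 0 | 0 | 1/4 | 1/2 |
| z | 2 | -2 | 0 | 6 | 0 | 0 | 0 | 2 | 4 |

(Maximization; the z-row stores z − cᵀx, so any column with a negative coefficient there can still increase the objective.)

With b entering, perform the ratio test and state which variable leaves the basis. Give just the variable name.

c

Ratios: row 1 (s1): entry 0 ≤ 0, skip; row 2 (s2): entry 0 ≤ 0, skip; row 3 (s3): entry -5/4 ≤ 0, skip; row 4 (c): (1/2)/(3/4) = 2/3.
Minimum ratio 2/3 is in the c row, so c leaves.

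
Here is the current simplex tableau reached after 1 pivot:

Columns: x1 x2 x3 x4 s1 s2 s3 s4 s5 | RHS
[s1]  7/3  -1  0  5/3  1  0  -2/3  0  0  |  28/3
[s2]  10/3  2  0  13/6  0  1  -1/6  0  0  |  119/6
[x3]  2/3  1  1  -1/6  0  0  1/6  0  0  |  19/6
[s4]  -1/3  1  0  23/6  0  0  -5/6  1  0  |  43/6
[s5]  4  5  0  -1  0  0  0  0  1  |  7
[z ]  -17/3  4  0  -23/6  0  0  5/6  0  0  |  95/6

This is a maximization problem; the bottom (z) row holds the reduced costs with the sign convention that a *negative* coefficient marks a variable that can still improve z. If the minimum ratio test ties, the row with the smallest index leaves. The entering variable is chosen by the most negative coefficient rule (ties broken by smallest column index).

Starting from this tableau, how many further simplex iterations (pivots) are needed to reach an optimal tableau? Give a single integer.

3

pivot: x1 in, s5 out → z = 103/4
pivot: x4 in, s4 out → z = 183/5
pivot: s3 in, x3 out → z = 203/5
No improving column remains; optimal.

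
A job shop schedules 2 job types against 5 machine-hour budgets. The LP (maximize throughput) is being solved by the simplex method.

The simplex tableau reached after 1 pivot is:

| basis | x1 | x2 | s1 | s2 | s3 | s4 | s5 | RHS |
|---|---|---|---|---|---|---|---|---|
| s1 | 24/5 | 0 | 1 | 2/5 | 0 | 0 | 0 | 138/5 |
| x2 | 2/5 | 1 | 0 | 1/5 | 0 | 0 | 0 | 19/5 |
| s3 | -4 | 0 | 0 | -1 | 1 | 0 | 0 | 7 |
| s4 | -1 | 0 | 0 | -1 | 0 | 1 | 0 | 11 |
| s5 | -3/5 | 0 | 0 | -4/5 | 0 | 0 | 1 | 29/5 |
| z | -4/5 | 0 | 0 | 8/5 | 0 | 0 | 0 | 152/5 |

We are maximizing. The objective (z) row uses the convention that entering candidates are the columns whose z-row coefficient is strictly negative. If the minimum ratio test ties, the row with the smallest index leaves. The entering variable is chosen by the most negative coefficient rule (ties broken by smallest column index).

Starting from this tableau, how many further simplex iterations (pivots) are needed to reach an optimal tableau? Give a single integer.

pivot: x1 in, s1 out → z = 35
No improving column remains; optimal.

1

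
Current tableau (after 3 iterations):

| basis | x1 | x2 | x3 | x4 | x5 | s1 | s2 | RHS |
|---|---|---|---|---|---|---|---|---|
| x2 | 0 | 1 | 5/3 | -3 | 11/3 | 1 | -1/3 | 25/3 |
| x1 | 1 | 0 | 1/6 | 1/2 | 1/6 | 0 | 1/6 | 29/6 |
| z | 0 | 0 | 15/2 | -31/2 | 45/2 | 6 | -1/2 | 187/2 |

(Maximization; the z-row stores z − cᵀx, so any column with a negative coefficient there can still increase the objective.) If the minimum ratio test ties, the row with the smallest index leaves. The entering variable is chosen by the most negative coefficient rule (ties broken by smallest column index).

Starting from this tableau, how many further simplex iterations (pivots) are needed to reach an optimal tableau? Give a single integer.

1

pivot: x4 in, x1 out → z = 730/3
No improving column remains; optimal.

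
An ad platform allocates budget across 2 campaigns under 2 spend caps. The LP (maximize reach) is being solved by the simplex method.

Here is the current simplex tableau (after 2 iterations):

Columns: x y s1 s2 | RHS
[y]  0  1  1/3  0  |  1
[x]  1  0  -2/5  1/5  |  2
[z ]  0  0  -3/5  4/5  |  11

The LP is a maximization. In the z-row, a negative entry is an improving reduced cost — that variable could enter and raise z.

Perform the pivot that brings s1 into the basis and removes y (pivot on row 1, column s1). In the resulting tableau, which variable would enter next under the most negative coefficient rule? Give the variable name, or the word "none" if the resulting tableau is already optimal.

Pivot element 1/3. New z-row = old z-row − (-3/5)·(row 1/(1/3)).
Updated z-row coefficients: x: 0, y: 9/5, s1: 0, s2: 4/5.
No coefficient is strictly negative; the tableau after this pivot is optimal.

none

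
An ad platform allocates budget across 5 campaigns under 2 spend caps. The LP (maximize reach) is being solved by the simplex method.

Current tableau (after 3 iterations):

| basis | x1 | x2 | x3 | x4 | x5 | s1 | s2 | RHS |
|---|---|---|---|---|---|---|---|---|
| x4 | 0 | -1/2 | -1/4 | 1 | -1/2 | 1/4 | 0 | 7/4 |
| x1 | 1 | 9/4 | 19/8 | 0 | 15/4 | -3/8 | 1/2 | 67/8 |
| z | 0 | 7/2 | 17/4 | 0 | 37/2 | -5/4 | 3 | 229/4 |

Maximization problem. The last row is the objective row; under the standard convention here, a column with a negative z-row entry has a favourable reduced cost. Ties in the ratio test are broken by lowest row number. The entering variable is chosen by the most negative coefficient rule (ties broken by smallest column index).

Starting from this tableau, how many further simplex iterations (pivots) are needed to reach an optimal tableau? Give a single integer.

1

pivot: s1 in, x4 out → z = 66
No improving column remains; optimal.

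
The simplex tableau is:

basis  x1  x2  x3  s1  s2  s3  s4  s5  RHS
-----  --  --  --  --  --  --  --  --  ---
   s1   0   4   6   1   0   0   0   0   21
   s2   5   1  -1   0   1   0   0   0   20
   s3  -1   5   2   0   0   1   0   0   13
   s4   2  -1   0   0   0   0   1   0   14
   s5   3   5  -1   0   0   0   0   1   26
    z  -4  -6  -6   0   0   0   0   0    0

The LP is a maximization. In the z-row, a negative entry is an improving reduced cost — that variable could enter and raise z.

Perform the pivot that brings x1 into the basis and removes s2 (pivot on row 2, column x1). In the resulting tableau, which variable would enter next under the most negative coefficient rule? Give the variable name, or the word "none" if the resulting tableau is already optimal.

Pivot element 5. New z-row = old z-row − (-4)·(row 2/5).
Updated z-row coefficients: x1: 0, x2: -26/5, x3: -34/5, s1: 0, s2: 4/5, s3: 0, s4: 0, s5: 0.
The most negative is -34/5 in column x3, so x3 would enter next.

x3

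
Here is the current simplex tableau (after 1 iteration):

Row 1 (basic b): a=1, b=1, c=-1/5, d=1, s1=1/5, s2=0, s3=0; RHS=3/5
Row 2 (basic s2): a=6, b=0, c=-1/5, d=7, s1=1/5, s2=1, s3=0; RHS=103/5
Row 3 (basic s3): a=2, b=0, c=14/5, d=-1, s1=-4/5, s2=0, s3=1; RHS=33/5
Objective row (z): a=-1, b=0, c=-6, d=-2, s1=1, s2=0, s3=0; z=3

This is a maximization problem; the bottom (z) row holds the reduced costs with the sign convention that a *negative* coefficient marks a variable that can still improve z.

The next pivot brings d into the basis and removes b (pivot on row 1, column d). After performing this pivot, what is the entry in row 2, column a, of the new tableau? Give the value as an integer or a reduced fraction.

Pivot element is row 1, column d: 1.
Normalize row 1: new (row 1, a) = 1/1 = 1.
row 2 ← row 2 − 7·(new row 1): 6 − 7·1 = -1.

-1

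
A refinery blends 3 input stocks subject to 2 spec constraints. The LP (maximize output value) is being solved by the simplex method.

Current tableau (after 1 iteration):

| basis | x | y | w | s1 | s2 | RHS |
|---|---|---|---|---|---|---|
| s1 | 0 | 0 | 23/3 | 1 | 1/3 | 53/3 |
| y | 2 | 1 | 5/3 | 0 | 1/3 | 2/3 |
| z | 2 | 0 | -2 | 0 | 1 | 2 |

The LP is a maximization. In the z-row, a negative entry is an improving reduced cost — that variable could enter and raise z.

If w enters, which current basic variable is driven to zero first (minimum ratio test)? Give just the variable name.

Ratios: row 1 (s1): (53/3)/(23/3) = 53/23; row 2 (y): (2/3)/(5/3) = 2/5.
Minimum ratio 2/5 is in the y row, so y leaves.

y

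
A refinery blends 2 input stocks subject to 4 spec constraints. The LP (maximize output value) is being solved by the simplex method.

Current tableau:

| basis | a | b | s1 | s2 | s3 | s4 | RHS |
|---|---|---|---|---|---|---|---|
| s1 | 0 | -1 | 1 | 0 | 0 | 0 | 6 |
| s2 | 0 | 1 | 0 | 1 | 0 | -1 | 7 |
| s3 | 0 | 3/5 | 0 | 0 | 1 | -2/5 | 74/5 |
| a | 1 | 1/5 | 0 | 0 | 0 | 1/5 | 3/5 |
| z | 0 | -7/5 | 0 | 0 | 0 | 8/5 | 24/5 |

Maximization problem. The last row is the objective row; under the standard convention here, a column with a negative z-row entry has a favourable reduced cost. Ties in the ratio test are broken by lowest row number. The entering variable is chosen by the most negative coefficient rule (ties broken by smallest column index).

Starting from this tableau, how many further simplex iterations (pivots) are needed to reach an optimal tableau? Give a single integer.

pivot: b in, a out → z = 9
No improving column remains; optimal.

1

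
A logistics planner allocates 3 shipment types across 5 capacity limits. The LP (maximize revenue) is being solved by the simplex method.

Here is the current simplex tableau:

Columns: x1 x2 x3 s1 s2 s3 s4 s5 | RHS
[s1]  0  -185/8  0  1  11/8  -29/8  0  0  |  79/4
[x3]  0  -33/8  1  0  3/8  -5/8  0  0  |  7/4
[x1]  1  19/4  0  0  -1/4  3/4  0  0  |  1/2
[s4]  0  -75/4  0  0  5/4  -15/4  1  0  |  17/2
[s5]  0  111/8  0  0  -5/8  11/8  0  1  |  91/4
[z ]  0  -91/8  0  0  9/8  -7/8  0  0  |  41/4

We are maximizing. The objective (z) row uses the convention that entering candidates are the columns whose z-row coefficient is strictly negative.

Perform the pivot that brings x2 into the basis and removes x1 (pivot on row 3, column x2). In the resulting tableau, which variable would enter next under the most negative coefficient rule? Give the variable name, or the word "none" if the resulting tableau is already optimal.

none

Pivot element 19/4. New z-row = old z-row − (-91/8)·(row 3/(19/4)).
Updated z-row coefficients: x1: 91/38, x2: 0, x3: 0, s1: 0, s2: 10/19, s3: 35/38, s4: 0, s5: 0.
No coefficient is strictly negative; the tableau after this pivot is optimal.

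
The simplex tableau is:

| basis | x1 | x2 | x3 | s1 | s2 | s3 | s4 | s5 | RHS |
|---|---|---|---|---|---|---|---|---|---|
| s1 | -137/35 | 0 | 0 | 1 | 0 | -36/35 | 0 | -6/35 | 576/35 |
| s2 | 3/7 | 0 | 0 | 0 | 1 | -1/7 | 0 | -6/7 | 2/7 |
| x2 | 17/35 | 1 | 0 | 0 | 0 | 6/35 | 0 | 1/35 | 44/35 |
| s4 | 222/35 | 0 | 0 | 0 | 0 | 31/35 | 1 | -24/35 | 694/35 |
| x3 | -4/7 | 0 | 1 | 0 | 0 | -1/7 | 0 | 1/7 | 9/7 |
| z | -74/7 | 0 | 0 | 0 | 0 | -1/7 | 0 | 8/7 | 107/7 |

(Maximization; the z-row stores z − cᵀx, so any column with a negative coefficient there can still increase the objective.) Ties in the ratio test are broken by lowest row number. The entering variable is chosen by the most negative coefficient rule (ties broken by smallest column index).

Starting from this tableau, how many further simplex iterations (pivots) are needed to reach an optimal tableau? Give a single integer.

2

pivot: x1 in, s2 out → z = 67/3
pivot: s5 in, x2 out → z = 41
No improving column remains; optimal.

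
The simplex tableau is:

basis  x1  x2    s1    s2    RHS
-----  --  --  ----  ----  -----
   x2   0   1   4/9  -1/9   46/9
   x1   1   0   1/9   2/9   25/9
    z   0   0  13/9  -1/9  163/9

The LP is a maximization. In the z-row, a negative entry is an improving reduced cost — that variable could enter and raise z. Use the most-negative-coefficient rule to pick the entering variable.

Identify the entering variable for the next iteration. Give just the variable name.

s2

Objective-row coefficients: x1: 0, x2: 0, s1: 13/9, s2: -1/9.
The most negative is -1/9 in column s2, so s2 enters.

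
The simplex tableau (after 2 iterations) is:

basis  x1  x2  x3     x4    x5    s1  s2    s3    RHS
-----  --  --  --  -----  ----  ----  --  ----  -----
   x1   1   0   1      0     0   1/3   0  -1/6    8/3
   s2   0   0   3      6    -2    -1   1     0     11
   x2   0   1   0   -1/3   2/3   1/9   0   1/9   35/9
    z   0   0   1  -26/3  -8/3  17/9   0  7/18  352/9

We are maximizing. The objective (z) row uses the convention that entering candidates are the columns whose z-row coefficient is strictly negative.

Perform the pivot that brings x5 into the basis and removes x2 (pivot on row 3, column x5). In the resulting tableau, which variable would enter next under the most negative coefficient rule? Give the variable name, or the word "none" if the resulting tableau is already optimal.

Pivot element 2/3. New z-row = old z-row − (-8/3)·(row 3/(2/3)).
Updated z-row coefficients: x1: 0, x2: 4, x3: 1, x4: -10, x5: 0, s1: 7/3, s2: 0, s3: 5/6.
The most negative is -10 in column x4, so x4 would enter next.

x4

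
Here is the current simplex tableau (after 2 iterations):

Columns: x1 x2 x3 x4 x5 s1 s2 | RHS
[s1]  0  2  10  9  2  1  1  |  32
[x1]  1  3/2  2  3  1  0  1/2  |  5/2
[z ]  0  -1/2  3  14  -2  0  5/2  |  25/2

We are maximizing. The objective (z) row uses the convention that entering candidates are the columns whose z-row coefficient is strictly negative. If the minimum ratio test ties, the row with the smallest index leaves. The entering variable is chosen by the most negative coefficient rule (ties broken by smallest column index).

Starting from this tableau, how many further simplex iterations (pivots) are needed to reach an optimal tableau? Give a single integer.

pivot: x5 in, x1 out → z = 35/2
No improving column remains; optimal.

1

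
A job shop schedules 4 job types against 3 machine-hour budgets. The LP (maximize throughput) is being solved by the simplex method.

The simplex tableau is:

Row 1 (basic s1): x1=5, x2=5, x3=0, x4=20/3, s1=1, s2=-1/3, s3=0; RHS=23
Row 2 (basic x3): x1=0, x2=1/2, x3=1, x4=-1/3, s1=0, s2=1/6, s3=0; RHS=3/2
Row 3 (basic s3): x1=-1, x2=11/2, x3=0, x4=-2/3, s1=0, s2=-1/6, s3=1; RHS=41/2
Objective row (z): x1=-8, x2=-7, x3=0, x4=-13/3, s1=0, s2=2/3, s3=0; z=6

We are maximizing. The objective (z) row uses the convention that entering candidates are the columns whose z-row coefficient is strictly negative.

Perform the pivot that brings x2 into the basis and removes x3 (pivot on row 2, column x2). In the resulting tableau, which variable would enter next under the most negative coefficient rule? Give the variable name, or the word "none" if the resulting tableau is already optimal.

x4

Pivot element 1/2. New z-row = old z-row − (-7)·(row 2/(1/2)).
Updated z-row coefficients: x1: -8, x2: 0, x3: 14, x4: -9, s1: 0, s2: 3, s3: 0.
The most negative is -9 in column x4, so x4 would enter next.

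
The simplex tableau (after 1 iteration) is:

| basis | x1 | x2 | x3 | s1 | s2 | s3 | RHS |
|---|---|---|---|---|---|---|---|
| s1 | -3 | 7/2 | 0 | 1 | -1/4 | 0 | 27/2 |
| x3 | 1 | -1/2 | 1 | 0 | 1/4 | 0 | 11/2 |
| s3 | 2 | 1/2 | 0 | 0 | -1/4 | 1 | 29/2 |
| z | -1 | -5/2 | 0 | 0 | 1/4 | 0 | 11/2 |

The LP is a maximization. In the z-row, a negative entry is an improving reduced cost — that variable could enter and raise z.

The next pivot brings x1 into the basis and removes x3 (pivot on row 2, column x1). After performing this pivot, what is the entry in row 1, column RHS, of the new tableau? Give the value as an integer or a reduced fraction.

30

Pivot element is row 2, column x1: 1.
Normalize row 2: new (row 2, RHS) = (11/2)/1 = 11/2.
row 1 ← row 1 − (-3)·(new row 2): 27/2 − (-3)·(11/2) = 30.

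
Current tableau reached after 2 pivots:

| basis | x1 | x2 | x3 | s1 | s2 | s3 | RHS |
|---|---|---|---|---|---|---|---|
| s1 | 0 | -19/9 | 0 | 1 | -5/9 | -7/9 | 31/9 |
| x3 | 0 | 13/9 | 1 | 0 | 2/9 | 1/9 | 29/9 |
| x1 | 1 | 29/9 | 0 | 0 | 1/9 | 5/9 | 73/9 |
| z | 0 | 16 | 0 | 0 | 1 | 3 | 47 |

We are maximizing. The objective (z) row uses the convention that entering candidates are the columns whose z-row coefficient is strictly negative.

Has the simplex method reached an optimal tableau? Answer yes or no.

No objective-row coefficient is strictly negative, so no entering variable exists; the tableau is optimal.

yes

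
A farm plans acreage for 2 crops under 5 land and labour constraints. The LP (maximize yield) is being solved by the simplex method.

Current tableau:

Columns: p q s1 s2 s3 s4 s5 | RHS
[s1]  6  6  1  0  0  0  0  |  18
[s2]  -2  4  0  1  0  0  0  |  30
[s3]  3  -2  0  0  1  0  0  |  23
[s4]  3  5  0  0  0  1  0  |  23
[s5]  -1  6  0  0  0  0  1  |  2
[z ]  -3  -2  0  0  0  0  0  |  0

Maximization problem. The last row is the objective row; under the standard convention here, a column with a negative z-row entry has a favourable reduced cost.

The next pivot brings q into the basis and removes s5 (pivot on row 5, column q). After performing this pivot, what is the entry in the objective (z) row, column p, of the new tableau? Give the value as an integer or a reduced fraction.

-10/3

Pivot element is row 5, column q: 6.
Normalize row 5: new (row 5, p) = (-1)/6 = -1/6.
z-row ← z-row − (-2)·(new row 5): -3 − (-2)·(-1/6) = -10/3.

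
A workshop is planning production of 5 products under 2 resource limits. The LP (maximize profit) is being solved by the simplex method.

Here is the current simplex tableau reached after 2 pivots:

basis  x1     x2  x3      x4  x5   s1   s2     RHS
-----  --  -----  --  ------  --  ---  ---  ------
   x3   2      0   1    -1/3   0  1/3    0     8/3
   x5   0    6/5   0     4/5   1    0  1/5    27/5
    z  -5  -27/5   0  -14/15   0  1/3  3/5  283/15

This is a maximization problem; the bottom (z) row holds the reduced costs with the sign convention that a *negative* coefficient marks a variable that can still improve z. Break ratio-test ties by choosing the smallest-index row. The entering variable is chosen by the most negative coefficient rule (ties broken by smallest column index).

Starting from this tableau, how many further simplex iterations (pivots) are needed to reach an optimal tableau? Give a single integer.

2

pivot: x2 in, x5 out → z = 259/6
pivot: x1 in, x3 out → z = 299/6
No improving column remains; optimal.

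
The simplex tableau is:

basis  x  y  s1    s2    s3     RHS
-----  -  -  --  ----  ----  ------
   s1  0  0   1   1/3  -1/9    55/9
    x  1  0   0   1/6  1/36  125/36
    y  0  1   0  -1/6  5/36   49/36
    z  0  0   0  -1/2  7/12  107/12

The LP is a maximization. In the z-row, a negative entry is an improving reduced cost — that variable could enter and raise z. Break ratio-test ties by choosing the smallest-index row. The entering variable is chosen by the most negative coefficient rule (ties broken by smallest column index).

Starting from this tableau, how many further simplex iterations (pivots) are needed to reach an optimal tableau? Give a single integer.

1

pivot: s2 in, s1 out → z = 217/12
No improving column remains; optimal.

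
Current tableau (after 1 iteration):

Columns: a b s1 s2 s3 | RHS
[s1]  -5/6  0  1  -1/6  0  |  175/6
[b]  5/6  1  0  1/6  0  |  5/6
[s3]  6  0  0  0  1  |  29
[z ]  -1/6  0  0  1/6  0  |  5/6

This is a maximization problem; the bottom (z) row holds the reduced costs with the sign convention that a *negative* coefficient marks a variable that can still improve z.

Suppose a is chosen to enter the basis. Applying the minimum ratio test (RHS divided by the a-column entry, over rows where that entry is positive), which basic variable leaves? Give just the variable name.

b

Ratios: row 1 (s1): entry -5/6 ≤ 0, skip; row 2 (b): (5/6)/(5/6) = 1; row 3 (s3): 29/6 = 29/6.
Minimum ratio 1 is in the b row, so b leaves.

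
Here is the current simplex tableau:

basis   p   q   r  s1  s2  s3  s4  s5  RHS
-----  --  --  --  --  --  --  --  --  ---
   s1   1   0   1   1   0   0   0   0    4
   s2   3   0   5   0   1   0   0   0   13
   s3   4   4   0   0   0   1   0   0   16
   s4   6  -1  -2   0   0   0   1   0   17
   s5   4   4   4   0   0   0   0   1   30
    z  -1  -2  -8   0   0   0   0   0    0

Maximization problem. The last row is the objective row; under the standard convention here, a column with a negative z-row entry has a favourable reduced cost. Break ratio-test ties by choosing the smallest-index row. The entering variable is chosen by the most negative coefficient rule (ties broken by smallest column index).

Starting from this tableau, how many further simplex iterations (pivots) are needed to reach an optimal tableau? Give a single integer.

pivot: r in, s2 out → z = 104/5
pivot: q in, s3 out → z = 144/5
No improving column remains; optimal.

2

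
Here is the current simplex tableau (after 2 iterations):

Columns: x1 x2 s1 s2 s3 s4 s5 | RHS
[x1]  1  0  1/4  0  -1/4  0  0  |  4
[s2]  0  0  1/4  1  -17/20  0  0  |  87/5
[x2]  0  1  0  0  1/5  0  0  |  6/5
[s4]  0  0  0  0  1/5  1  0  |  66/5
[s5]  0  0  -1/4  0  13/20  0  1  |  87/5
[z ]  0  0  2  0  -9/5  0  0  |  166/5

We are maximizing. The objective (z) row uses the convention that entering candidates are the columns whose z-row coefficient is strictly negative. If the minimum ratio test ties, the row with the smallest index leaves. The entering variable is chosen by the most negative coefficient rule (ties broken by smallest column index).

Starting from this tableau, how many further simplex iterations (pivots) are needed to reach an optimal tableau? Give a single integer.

1

pivot: s3 in, x2 out → z = 44
No improving column remains; optimal.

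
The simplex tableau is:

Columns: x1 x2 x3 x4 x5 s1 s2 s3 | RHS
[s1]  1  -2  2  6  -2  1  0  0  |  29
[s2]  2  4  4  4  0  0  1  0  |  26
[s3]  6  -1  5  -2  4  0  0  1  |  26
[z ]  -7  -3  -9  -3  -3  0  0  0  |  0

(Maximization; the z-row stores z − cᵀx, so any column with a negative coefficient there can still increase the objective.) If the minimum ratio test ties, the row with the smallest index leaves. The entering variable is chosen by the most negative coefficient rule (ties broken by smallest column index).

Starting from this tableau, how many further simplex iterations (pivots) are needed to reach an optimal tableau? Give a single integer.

2

pivot: x3 in, s3 out → z = 234/5
pivot: x4 in, s2 out → z = 741/14
No improving column remains; optimal.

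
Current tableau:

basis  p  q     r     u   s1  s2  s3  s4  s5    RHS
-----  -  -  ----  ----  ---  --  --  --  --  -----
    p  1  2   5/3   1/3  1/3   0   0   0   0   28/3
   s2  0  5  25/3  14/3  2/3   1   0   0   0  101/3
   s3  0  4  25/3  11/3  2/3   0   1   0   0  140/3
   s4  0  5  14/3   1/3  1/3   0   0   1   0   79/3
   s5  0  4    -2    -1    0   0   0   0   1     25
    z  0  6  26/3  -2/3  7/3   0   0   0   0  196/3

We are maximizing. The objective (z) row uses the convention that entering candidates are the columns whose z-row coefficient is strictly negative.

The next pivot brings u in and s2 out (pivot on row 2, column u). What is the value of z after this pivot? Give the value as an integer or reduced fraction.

Minimum ratio for u: (101/3)/(14/3) = 101/14.
z changes by −(z-row coeff of u)·ratio = −(-2/3)·(101/14) = 101/21.
New z = 196/3 + (101/21) = 491/7.

491/7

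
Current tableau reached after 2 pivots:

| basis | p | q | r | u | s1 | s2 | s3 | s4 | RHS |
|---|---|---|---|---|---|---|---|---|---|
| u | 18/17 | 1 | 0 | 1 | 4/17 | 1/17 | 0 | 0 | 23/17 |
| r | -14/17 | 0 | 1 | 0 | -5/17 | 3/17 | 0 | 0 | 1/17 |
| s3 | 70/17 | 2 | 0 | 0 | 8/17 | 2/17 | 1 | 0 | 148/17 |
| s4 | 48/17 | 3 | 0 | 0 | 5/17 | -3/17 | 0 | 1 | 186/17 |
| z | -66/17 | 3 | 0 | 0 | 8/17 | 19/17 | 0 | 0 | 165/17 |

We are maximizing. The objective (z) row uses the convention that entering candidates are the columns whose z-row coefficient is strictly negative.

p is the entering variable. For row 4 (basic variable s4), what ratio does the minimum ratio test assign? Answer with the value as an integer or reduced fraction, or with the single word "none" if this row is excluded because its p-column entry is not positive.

31/8

Ratio = RHS / (p entry) = (186/17) / (48/17) = 31/8.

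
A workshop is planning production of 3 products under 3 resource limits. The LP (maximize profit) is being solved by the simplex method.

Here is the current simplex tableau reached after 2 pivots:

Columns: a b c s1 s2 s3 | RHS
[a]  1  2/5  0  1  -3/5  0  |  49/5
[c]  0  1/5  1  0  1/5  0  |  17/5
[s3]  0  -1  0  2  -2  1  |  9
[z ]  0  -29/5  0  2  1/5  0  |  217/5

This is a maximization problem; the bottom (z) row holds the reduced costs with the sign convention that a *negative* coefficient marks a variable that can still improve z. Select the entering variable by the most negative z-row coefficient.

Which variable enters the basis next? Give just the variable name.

b

Objective-row coefficients: a: 0, b: -29/5, c: 0, s1: 2, s2: 1/5, s3: 0.
The most negative is -29/5 in column b, so b enters.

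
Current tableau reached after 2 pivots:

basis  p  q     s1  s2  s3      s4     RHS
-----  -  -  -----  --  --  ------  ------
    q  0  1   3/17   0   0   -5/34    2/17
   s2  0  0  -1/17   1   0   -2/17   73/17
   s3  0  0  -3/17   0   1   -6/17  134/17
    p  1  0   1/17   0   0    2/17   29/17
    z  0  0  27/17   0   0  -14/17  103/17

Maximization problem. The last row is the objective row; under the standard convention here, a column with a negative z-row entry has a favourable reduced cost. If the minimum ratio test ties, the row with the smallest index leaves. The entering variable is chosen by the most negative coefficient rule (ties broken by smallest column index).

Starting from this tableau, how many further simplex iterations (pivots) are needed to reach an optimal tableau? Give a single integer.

pivot: s4 in, p out → z = 18
No improving column remains; optimal.

1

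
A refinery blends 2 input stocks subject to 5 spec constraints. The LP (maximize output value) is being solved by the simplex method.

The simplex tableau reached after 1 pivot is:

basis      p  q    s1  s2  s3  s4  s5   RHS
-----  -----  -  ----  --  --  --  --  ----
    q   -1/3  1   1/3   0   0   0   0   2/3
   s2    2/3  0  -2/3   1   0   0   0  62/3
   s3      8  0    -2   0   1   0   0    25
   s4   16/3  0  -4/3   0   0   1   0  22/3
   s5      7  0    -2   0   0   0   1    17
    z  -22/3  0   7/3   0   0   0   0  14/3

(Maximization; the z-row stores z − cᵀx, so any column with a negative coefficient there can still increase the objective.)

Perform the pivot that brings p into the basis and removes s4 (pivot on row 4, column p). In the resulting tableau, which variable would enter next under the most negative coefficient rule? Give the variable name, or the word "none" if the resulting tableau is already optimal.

Pivot element 16/3. New z-row = old z-row − (-22/3)·(row 4/(16/3)).
Updated z-row coefficients: p: 0, q: 0, s1: 1/2, s2: 0, s3: 0, s4: 11/8, s5: 0.
No coefficient is strictly negative; the tableau after this pivot is optimal.

none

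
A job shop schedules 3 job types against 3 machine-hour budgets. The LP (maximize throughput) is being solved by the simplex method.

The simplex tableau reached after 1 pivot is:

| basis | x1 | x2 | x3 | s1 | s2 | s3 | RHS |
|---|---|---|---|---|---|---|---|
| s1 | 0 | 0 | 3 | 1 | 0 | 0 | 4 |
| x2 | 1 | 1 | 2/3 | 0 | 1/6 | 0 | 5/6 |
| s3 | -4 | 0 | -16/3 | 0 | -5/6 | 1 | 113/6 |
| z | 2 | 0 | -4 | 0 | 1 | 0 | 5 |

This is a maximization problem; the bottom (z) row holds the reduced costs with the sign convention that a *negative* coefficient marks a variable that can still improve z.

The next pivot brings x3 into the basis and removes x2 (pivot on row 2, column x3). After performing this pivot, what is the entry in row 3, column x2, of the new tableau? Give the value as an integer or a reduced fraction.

Pivot element is row 2, column x3: 2/3.
Normalize row 2: new (row 2, x2) = 1/(2/3) = 3/2.
row 3 ← row 3 − (-16/3)·(new row 2): 0 − (-16/3)·(3/2) = 8.

8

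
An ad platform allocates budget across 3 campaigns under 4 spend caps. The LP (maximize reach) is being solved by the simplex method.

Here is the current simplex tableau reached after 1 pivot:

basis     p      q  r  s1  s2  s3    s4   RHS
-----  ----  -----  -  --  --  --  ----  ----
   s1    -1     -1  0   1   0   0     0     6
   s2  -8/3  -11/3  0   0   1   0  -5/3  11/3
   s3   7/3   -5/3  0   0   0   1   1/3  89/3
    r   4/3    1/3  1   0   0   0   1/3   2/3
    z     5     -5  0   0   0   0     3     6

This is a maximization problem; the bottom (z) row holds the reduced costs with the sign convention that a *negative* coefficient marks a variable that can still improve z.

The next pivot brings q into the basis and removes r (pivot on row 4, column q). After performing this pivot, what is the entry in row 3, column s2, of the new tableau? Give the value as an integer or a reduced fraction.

0

Pivot element is row 4, column q: 1/3.
Normalize row 4: new (row 4, s2) = 0/(1/3) = 0.
row 3 ← row 3 − (-5/3)·(new row 4): 0 − (-5/3)·0 = 0.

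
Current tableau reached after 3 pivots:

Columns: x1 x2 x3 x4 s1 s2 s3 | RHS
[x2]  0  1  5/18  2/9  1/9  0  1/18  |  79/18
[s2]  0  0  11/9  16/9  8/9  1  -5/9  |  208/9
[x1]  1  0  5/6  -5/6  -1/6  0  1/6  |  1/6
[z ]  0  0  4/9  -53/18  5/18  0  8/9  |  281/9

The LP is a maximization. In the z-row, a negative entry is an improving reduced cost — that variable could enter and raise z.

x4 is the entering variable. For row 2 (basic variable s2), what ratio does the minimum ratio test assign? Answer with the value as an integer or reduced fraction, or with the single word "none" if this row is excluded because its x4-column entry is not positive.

Ratio = RHS / (x4 entry) = (208/9) / (16/9) = 13.

13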